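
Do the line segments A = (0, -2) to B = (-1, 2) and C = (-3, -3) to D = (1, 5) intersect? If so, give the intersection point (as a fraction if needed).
Yes; intersection at (-5/6, 4/3) (t = 5/6 on AB, s = 13/24 on CD)

Parametrize AB as A + t(B − A) = (0 + -1 t, -2 + 4 t) and CD as C + s(D − C) = (-3 + 4 s, -3 + 8 s). Solve the linear system for (t, s). Determinant = 24 ≠ 0, so a unique intersection of the containing lines exists. Solution: t = 5/6, s = 13/24 — both in [0, 1], so the segments cross. Intersection point: (-5/6, 4/3).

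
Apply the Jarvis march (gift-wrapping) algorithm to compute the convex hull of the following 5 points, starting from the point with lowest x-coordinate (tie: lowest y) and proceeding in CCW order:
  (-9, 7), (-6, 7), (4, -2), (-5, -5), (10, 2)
Hull (CCW) = [(-9, 7), (-5, -5), (4, -2), (10, 2), (-6, 7)]

Jarvis march: at each step, from the current hull vertex p, select the next vertex q as the point such that every other point lies strictly to the left of (or on) the directed line p → q. (Equivalently: for every other point r, the cross product (q − p) × (r − p) ≥ 0.)
Starting point (lowest x, tie lowest y): (-9, 7). Wrap until returning to start. Resulting hull: (-9, 7), (-5, -5), (4, -2), (10, 2), (-6, 7).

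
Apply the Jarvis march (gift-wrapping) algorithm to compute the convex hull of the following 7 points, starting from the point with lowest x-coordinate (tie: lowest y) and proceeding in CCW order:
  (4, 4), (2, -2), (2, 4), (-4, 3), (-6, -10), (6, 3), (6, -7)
Hull (CCW) = [(-6, -10), (6, -7), (6, 3), (4, 4), (2, 4), (-4, 3)]

Jarvis march: at each step, from the current hull vertex p, select the next vertex q as the point such that every other point lies strictly to the left of (or on) the directed line p → q. (Equivalently: for every other point r, the cross product (q − p) × (r − p) ≥ 0.)
Starting point (lowest x, tie lowest y): (-6, -10). Wrap until returning to start. Resulting hull: (-6, -10), (6, -7), (6, 3), (4, 4), (2, 4), (-4, 3).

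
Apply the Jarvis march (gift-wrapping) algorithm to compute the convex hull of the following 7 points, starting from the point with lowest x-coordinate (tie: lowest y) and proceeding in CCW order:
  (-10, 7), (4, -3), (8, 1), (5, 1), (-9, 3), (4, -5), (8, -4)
Hull (CCW) = [(-10, 7), (-9, 3), (4, -5), (8, -4), (8, 1)]

Jarvis march: at each step, from the current hull vertex p, select the next vertex q as the point such that every other point lies strictly to the left of (or on) the directed line p → q. (Equivalently: for every other point r, the cross product (q − p) × (r − p) ≥ 0.)
Starting point (lowest x, tie lowest y): (-10, 7). Wrap until returning to start. Resulting hull: (-10, 7), (-9, 3), (4, -5), (8, -4), (8, 1).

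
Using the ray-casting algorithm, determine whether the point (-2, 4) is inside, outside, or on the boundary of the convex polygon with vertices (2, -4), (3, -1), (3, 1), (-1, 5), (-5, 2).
The point (-2, 4) lies strictly inside the polygon

Cast a horizontal ray to the right from the query point and count how many polygon edges it crosses (each edge strictly once or zero times, handled with the usual half-open convention). 
Parity of crossings → odd ⇒ inside.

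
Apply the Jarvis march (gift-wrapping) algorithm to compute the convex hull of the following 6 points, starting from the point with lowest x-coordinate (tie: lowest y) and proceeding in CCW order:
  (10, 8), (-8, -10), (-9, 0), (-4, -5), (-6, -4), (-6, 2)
Hull (CCW) = [(-9, 0), (-8, -10), (10, 8), (-6, 2)]

Jarvis march: at each step, from the current hull vertex p, select the next vertex q as the point such that every other point lies strictly to the left of (or on) the directed line p → q. (Equivalently: for every other point r, the cross product (q − p) × (r − p) ≥ 0.)
Starting point (lowest x, tie lowest y): (-9, 0). Wrap until returning to start. Resulting hull: (-9, 0), (-8, -10), (10, 8), (-6, 2).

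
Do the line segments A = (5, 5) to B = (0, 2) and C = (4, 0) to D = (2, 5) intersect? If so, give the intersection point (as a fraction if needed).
Yes; intersection at (80/31, 110/31) (t = 15/31 on AB, s = 22/31 on CD)

Parametrize AB as A + t(B − A) = (5 + -5 t, 5 + -3 t) and CD as C + s(D − C) = (4 + -2 s, 0 + 5 s). Solve the linear system for (t, s). Determinant = 31 ≠ 0, so a unique intersection of the containing lines exists. Solution: t = 15/31, s = 22/31 — both in [0, 1], so the segments cross. Intersection point: (80/31, 110/31).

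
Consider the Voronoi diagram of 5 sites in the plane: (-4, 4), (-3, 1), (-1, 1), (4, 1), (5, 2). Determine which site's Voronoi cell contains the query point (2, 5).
Nearest site = (5, 2)

The Voronoi cell of site s contains exactly those query points closer to s than to any other site. Compute squared distances from q = (2, 5) to each site:
  (5 − 2)² + (2 − 5)² = 18
  (4 − 2)² + (1 − 5)² = 20
  (-1 − 2)² + (1 − 5)² = 25
  (-4 − 2)² + (4 − 5)² = 37
  (-3 − 2)² + (1 − 5)² = 41
Minimum is attained by (5, 2), so q lies in its Voronoi cell.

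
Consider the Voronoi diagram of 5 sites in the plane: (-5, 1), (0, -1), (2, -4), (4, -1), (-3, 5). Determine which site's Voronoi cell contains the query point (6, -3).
Nearest site = (4, -1)

The Voronoi cell of site s contains exactly those query points closer to s than to any other site. Compute squared distances from q = (6, -3) to each site:
  (4 − 6)² + (-1 − -3)² = 8
  (2 − 6)² + (-4 − -3)² = 17
  (0 − 6)² + (-1 − -3)² = 40
  (-5 − 6)² + (1 − -3)² = 137
  (-3 − 6)² + (5 − -3)² = 145
Minimum is attained by (4, -1), so q lies in its Voronoi cell.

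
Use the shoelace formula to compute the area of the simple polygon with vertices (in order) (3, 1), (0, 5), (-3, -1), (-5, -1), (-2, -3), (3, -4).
Area = 73/2

Shoelace formula: Area = (1/2) |Σ_i (x_i · y_{i+1} − x_{i+1} · y_i)| (indices mod n). Compute each cross term:
  (3)(5) − (0)(1) = 15
  (0)(-1) − (-3)(5) = 15
  (-3)(-1) − (-5)(-1) = -2
  (-5)(-3) − (-2)(-1) = 13
  (-2)(-4) − (3)(-3) = 17
  (3)(1) − (3)(-4) = 15
Sum = 73, so (signed) Area = 73/2 = 73/2, |Area| = 73/2.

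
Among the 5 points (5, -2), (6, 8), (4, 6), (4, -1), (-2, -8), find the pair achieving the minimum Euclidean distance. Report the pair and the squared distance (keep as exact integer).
Pair = ((5, -2), (4, -1)); squared distance = 2

Compute all C(5, 2) = 10 pairwise squared distances (x_i − x_j)² + (y_i − y_j)². The minimum is 2, attained by the pair ((5, -2), (4, -1)).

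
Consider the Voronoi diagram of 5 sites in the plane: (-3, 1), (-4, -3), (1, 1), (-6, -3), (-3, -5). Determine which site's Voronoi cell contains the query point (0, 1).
Nearest site = (1, 1)

The Voronoi cell of site s contains exactly those query points closer to s than to any other site. Compute squared distances from q = (0, 1) to each site:
  (1 − 0)² + (1 − 1)² = 1
  (-3 − 0)² + (1 − 1)² = 9
  (-4 − 0)² + (-3 − 1)² = 32
  (-3 − 0)² + (-5 − 1)² = 45
  (-6 − 0)² + (-3 − 1)² = 52
Minimum is attained by (1, 1), so q lies in its Voronoi cell.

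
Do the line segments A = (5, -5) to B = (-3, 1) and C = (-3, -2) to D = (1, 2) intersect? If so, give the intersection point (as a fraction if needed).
Yes; intersection at (-9/7, -2/7) (t = 11/14 on AB, s = 3/7 on CD)

Parametrize AB as A + t(B − A) = (5 + -8 t, -5 + 6 t) and CD as C + s(D − C) = (-3 + 4 s, -2 + 4 s). Solve the linear system for (t, s). Determinant = 56 ≠ 0, so a unique intersection of the containing lines exists. Solution: t = 11/14, s = 3/7 — both in [0, 1], so the segments cross. Intersection point: (-9/7, -2/7).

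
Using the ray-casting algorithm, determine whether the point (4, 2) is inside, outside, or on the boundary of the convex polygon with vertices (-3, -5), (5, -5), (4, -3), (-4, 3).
The point (4, 2) lies strictly outside the polygon

Cast a horizontal ray to the right from the query point and count how many polygon edges it crosses (each edge strictly once or zero times, handled with the usual half-open convention). 
Parity of crossings → even ⇒ outside.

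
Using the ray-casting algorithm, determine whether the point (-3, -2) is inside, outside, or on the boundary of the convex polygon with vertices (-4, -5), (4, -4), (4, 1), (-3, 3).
The point (-3, -2) lies strictly inside the polygon

Cast a horizontal ray to the right from the query point and count how many polygon edges it crosses (each edge strictly once or zero times, handled with the usual half-open convention). 
Parity of crossings → odd ⇒ inside.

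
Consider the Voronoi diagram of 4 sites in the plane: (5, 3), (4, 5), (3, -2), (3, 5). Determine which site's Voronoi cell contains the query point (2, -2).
Nearest site = (3, -2)

The Voronoi cell of site s contains exactly those query points closer to s than to any other site. Compute squared distances from q = (2, -2) to each site:
  (3 − 2)² + (-2 − -2)² = 1
  (5 − 2)² + (3 − -2)² = 34
  (3 − 2)² + (5 − -2)² = 50
  (4 − 2)² + (5 − -2)² = 53
Minimum is attained by (3, -2), so q lies in its Voronoi cell.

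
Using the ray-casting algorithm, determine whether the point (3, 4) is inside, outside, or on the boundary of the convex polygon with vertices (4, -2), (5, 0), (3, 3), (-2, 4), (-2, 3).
The point (3, 4) lies strictly outside the polygon

Cast a horizontal ray to the right from the query point and count how many polygon edges it crosses (each edge strictly once or zero times, handled with the usual half-open convention). 
Parity of crossings → even ⇒ outside.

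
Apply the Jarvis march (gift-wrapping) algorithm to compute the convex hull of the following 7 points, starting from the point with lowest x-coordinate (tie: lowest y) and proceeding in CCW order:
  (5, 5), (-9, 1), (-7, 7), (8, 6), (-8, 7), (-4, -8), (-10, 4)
Hull (CCW) = [(-10, 4), (-9, 1), (-4, -8), (8, 6), (-7, 7), (-8, 7)]

Jarvis march: at each step, from the current hull vertex p, select the next vertex q as the point such that every other point lies strictly to the left of (or on) the directed line p → q. (Equivalently: for every other point r, the cross product (q − p) × (r − p) ≥ 0.)
Starting point (lowest x, tie lowest y): (-10, 4). Wrap until returning to start. Resulting hull: (-10, 4), (-9, 1), (-4, -8), (8, 6), (-7, 7), (-8, 7).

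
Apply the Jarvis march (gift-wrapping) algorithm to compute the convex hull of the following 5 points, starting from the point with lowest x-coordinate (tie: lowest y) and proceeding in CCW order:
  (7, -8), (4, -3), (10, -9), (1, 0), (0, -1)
Hull (CCW) = [(0, -1), (7, -8), (10, -9), (1, 0)]

Jarvis march: at each step, from the current hull vertex p, select the next vertex q as the point such that every other point lies strictly to the left of (or on) the directed line p → q. (Equivalently: for every other point r, the cross product (q − p) × (r − p) ≥ 0.)
Starting point (lowest x, tie lowest y): (0, -1). Wrap until returning to start. Resulting hull: (0, -1), (7, -8), (10, -9), (1, 0).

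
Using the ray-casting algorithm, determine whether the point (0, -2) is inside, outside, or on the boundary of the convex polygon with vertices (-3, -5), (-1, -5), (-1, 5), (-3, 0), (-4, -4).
The point (0, -2) lies strictly outside the polygon

Cast a horizontal ray to the right from the query point and count how many polygon edges it crosses (each edge strictly once or zero times, handled with the usual half-open convention). 
Parity of crossings → even ⇒ outside.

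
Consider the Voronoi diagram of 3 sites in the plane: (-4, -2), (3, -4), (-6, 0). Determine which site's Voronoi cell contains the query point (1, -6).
Nearest site = (3, -4)

The Voronoi cell of site s contains exactly those query points closer to s than to any other site. Compute squared distances from q = (1, -6) to each site:
  (3 − 1)² + (-4 − -6)² = 8
  (-4 − 1)² + (-2 − -6)² = 41
  (-6 − 1)² + (0 − -6)² = 85
Minimum is attained by (3, -4), so q lies in its Voronoi cell.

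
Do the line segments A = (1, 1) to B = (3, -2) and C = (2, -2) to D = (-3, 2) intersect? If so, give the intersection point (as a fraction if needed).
No (intersection of containing lines falls outside at least one segment)

Parametrize and solve: t = 11/7, s = -3/7. At least one of these is outside [0, 1], so the segments do not intersect.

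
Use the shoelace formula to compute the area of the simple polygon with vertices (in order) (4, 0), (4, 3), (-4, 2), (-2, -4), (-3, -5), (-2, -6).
Area = 41

Shoelace formula: Area = (1/2) |Σ_i (x_i · y_{i+1} − x_{i+1} · y_i)| (indices mod n). Compute each cross term:
  (4)(3) − (4)(0) = 12
  (4)(2) − (-4)(3) = 20
  (-4)(-4) − (-2)(2) = 20
  (-2)(-5) − (-3)(-4) = -2
  (-3)(-6) − (-2)(-5) = 8
  (-2)(0) − (4)(-6) = 24
Sum = 82, so (signed) Area = 82/2 = 41, |Area| = 41.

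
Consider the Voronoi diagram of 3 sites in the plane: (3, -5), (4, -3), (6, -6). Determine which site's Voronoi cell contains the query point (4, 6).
Nearest site = (4, -3)

The Voronoi cell of site s contains exactly those query points closer to s than to any other site. Compute squared distances from q = (4, 6) to each site:
  (4 − 4)² + (-3 − 6)² = 81
  (3 − 4)² + (-5 − 6)² = 122
  (6 − 4)² + (-6 − 6)² = 148
Minimum is attained by (4, -3), so q lies in its Voronoi cell.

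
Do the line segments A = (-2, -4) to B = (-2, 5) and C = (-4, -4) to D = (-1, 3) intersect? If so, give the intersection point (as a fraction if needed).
Yes; intersection at (-2, 2/3) (t = 14/27 on AB, s = 2/3 on CD)

Parametrize AB as A + t(B − A) = (-2 + 0 t, -4 + 9 t) and CD as C + s(D − C) = (-4 + 3 s, -4 + 7 s). Solve the linear system for (t, s). Determinant = 27 ≠ 0, so a unique intersection of the containing lines exists. Solution: t = 14/27, s = 2/3 — both in [0, 1], so the segments cross. Intersection point: (-2, 2/3).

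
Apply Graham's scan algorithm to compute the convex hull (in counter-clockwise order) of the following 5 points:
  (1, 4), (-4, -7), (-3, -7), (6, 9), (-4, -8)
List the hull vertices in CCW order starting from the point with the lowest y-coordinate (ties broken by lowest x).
Hull (CCW) = [(-4, -8), (-3, -7), (6, 9), (1, 4), (-4, -7)]

Graham scan procedure:
  1. Find the pivot p₀ = point with lowest y (tie → lowest x): (-4, -8).
  2. Sort the remaining points by polar angle around p₀.
  3. Walk through sorted points, maintaining a stack; pop the top while the last three entries make a non-left turn (cross product ≤ 0).
  4. Final stack is the convex hull in CCW order: (-4, -8), (-3, -7), (6, 9), (1, 4), (-4, -7).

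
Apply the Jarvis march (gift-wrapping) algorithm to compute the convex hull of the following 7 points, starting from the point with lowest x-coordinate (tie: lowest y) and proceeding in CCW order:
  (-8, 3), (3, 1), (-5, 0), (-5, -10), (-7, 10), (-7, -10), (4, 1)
Hull (CCW) = [(-8, 3), (-7, -10), (-5, -10), (4, 1), (-7, 10)]

Jarvis march: at each step, from the current hull vertex p, select the next vertex q as the point such that every other point lies strictly to the left of (or on) the directed line p → q. (Equivalently: for every other point r, the cross product (q − p) × (r − p) ≥ 0.)
Starting point (lowest x, tie lowest y): (-8, 3). Wrap until returning to start. Resulting hull: (-8, 3), (-7, -10), (-5, -10), (4, 1), (-7, 10).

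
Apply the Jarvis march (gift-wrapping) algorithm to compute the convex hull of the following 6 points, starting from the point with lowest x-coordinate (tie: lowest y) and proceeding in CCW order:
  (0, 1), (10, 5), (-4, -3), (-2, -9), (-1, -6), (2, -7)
Hull (CCW) = [(-4, -3), (-2, -9), (2, -7), (10, 5), (0, 1)]

Jarvis march: at each step, from the current hull vertex p, select the next vertex q as the point such that every other point lies strictly to the left of (or on) the directed line p → q. (Equivalently: for every other point r, the cross product (q − p) × (r − p) ≥ 0.)
Starting point (lowest x, tie lowest y): (-4, -3). Wrap until returning to start. Resulting hull: (-4, -3), (-2, -9), (2, -7), (10, 5), (0, 1).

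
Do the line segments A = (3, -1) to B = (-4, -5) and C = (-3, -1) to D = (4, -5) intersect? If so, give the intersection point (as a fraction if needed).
Yes; intersection at (0, -19/7) (t = 3/7 on AB, s = 3/7 on CD)

Parametrize AB as A + t(B − A) = (3 + -7 t, -1 + -4 t) and CD as C + s(D − C) = (-3 + 7 s, -1 + -4 s). Solve the linear system for (t, s). Determinant = -56 ≠ 0, so a unique intersection of the containing lines exists. Solution: t = 3/7, s = 3/7 — both in [0, 1], so the segments cross. Intersection point: (0, -19/7).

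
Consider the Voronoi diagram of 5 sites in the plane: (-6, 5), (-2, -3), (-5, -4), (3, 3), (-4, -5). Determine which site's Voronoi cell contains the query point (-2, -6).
Nearest site = (-4, -5)

The Voronoi cell of site s contains exactly those query points closer to s than to any other site. Compute squared distances from q = (-2, -6) to each site:
  (-4 − -2)² + (-5 − -6)² = 5
  (-2 − -2)² + (-3 − -6)² = 9
  (-5 − -2)² + (-4 − -6)² = 13
  (3 − -2)² + (3 − -6)² = 106
  (-6 − -2)² + (5 − -6)² = 137
Minimum is attained by (-4, -5), so q lies in its Voronoi cell.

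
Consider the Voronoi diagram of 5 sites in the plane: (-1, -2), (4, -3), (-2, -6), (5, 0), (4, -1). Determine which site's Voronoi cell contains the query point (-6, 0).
Nearest site = (-1, -2)

The Voronoi cell of site s contains exactly those query points closer to s than to any other site. Compute squared distances from q = (-6, 0) to each site:
  (-1 − -6)² + (-2 − 0)² = 29
  (-2 − -6)² + (-6 − 0)² = 52
  (4 − -6)² + (-1 − 0)² = 101
  (4 − -6)² + (-3 − 0)² = 109
  (5 − -6)² + (0 − 0)² = 121
Minimum is attained by (-1, -2), so q lies in its Voronoi cell.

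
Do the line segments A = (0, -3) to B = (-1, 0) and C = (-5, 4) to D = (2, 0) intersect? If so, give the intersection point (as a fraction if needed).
No (intersection of containing lines falls outside at least one segment)

Parametrize and solve: t = 29/17, s = 8/17. At least one of these is outside [0, 1], so the segments do not intersect.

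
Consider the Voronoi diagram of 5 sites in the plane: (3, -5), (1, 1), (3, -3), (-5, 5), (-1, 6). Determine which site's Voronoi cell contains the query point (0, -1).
Nearest site = (1, 1)

The Voronoi cell of site s contains exactly those query points closer to s than to any other site. Compute squared distances from q = (0, -1) to each site:
  (1 − 0)² + (1 − -1)² = 5
  (3 − 0)² + (-3 − -1)² = 13
  (3 − 0)² + (-5 − -1)² = 25
  (-1 − 0)² + (6 − -1)² = 50
  (-5 − 0)² + (5 − -1)² = 61
Minimum is attained by (1, 1), so q lies in its Voronoi cell.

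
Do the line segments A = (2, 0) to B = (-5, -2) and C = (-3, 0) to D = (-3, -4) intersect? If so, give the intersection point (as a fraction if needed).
Yes; intersection at (-3, -10/7) (t = 5/7 on AB, s = 5/14 on CD)

Parametrize AB as A + t(B − A) = (2 + -7 t, 0 + -2 t) and CD as C + s(D − C) = (-3 + 0 s, 0 + -4 s). Solve the linear system for (t, s). Determinant = -28 ≠ 0, so a unique intersection of the containing lines exists. Solution: t = 5/7, s = 5/14 — both in [0, 1], so the segments cross. Intersection point: (-3, -10/7).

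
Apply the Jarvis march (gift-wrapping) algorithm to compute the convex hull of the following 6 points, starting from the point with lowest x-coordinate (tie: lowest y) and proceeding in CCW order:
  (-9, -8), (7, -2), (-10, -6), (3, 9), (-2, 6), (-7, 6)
Hull (CCW) = [(-10, -6), (-9, -8), (7, -2), (3, 9), (-7, 6)]

Jarvis march: at each step, from the current hull vertex p, select the next vertex q as the point such that every other point lies strictly to the left of (or on) the directed line p → q. (Equivalently: for every other point r, the cross product (q − p) × (r − p) ≥ 0.)
Starting point (lowest x, tie lowest y): (-10, -6). Wrap until returning to start. Resulting hull: (-10, -6), (-9, -8), (7, -2), (3, 9), (-7, 6).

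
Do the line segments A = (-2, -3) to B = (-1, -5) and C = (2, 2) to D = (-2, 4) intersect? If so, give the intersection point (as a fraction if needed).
No (intersection of containing lines falls outside at least one segment)

Parametrize and solve: t = -14/3, s = 13/6. At least one of these is outside [0, 1], so the segments do not intersect.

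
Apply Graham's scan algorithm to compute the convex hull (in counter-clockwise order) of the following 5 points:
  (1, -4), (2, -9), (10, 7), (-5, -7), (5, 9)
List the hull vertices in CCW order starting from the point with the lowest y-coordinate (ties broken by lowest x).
Hull (CCW) = [(2, -9), (10, 7), (5, 9), (-5, -7)]

Graham scan procedure:
  1. Find the pivot p₀ = point with lowest y (tie → lowest x): (2, -9).
  2. Sort the remaining points by polar angle around p₀.
  3. Walk through sorted points, maintaining a stack; pop the top while the last three entries make a non-left turn (cross product ≤ 0).
  4. Final stack is the convex hull in CCW order: (2, -9), (10, 7), (5, 9), (-5, -7).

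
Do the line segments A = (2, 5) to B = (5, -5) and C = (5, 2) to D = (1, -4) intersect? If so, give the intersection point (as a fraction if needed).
Yes; intersection at (103/29, -5/29) (t = 15/29 on AB, s = 21/58 on CD)

Parametrize AB as A + t(B − A) = (2 + 3 t, 5 + -10 t) and CD as C + s(D − C) = (5 + -4 s, 2 + -6 s). Solve the linear system for (t, s). Determinant = 58 ≠ 0, so a unique intersection of the containing lines exists. Solution: t = 15/29, s = 21/58 — both in [0, 1], so the segments cross. Intersection point: (103/29, -5/29).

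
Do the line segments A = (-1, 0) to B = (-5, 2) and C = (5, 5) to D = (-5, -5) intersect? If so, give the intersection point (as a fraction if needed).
No (intersection of containing lines falls outside at least one segment)

Parametrize and solve: t = -1/6, s = 8/15. At least one of these is outside [0, 1], so the segments do not intersect.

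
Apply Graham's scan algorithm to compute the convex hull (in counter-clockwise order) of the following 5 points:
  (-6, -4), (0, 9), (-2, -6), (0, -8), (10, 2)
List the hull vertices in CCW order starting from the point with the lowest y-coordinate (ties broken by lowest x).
Hull (CCW) = [(0, -8), (10, 2), (0, 9), (-6, -4)]

Graham scan procedure:
  1. Find the pivot p₀ = point with lowest y (tie → lowest x): (0, -8).
  2. Sort the remaining points by polar angle around p₀.
  3. Walk through sorted points, maintaining a stack; pop the top while the last three entries make a non-left turn (cross product ≤ 0).
  4. Final stack is the convex hull in CCW order: (0, -8), (10, 2), (0, 9), (-6, -4).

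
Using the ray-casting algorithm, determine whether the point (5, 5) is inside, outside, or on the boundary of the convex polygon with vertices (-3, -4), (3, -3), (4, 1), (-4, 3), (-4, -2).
The point (5, 5) lies strictly outside the polygon

Cast a horizontal ray to the right from the query point and count how many polygon edges it crosses (each edge strictly once or zero times, handled with the usual half-open convention). 
Parity of crossings → even ⇒ outside.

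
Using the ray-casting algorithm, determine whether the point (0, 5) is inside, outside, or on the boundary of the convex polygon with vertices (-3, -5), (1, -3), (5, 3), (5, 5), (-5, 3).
The point (0, 5) lies strictly outside the polygon

Cast a horizontal ray to the right from the query point and count how many polygon edges it crosses (each edge strictly once or zero times, handled with the usual half-open convention). 
Parity of crossings → even ⇒ outside.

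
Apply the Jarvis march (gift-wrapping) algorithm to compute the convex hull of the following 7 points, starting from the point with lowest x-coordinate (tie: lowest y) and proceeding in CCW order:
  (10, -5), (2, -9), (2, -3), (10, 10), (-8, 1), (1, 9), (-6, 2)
Hull (CCW) = [(-8, 1), (2, -9), (10, -5), (10, 10), (1, 9)]

Jarvis march: at each step, from the current hull vertex p, select the next vertex q as the point such that every other point lies strictly to the left of (or on) the directed line p → q. (Equivalently: for every other point r, the cross product (q − p) × (r − p) ≥ 0.)
Starting point (lowest x, tie lowest y): (-8, 1). Wrap until returning to start. Resulting hull: (-8, 1), (2, -9), (10, -5), (10, 10), (1, 9).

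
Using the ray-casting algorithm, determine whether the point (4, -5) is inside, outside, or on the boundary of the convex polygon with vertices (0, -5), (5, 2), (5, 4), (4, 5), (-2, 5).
The point (4, -5) lies strictly outside the polygon

Cast a horizontal ray to the right from the query point and count how many polygon edges it crosses (each edge strictly once or zero times, handled with the usual half-open convention). 
Parity of crossings → even ⇒ outside.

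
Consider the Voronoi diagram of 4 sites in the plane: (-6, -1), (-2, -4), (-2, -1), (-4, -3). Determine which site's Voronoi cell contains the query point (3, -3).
Nearest site = (-2, -4)

The Voronoi cell of site s contains exactly those query points closer to s than to any other site. Compute squared distances from q = (3, -3) to each site:
  (-2 − 3)² + (-4 − -3)² = 26
  (-2 − 3)² + (-1 − -3)² = 29
  (-4 − 3)² + (-3 − -3)² = 49
  (-6 − 3)² + (-1 − -3)² = 85
Minimum is attained by (-2, -4), so q lies in its Voronoi cell.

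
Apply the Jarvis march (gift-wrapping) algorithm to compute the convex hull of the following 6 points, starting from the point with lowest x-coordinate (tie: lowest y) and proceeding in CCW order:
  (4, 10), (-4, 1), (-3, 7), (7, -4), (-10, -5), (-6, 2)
Hull (CCW) = [(-10, -5), (7, -4), (4, 10), (-3, 7), (-6, 2)]

Jarvis march: at each step, from the current hull vertex p, select the next vertex q as the point such that every other point lies strictly to the left of (or on) the directed line p → q. (Equivalently: for every other point r, the cross product (q − p) × (r − p) ≥ 0.)
Starting point (lowest x, tie lowest y): (-10, -5). Wrap until returning to start. Resulting hull: (-10, -5), (7, -4), (4, 10), (-3, 7), (-6, 2).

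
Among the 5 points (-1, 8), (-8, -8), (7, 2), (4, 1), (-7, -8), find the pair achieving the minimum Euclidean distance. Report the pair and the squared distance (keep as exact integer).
Pair = ((-8, -8), (-7, -8)); squared distance = 1

Compute all C(5, 2) = 10 pairwise squared distances (x_i − x_j)² + (y_i − y_j)². The minimum is 1, attained by the pair ((-8, -8), (-7, -8)).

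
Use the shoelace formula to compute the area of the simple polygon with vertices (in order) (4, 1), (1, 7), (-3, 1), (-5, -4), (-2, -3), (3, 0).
Area = 85/2

Shoelace formula: Area = (1/2) |Σ_i (x_i · y_{i+1} − x_{i+1} · y_i)| (indices mod n). Compute each cross term:
  (4)(7) − (1)(1) = 27
  (1)(1) − (-3)(7) = 22
  (-3)(-4) − (-5)(1) = 17
  (-5)(-3) − (-2)(-4) = 7
  (-2)(0) − (3)(-3) = 9
  (3)(1) − (4)(0) = 3
Sum = 85, so (signed) Area = 85/2 = 85/2, |Area| = 85/2.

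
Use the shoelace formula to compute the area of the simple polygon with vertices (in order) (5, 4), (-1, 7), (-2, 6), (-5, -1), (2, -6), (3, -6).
Area = 159/2

Shoelace formula: Area = (1/2) |Σ_i (x_i · y_{i+1} − x_{i+1} · y_i)| (indices mod n). Compute each cross term:
  (5)(7) − (-1)(4) = 39
  (-1)(6) − (-2)(7) = 8
  (-2)(-1) − (-5)(6) = 32
  (-5)(-6) − (2)(-1) = 32
  (2)(-6) − (3)(-6) = 6
  (3)(4) − (5)(-6) = 42
Sum = 159, so (signed) Area = 159/2 = 159/2, |Area| = 159/2.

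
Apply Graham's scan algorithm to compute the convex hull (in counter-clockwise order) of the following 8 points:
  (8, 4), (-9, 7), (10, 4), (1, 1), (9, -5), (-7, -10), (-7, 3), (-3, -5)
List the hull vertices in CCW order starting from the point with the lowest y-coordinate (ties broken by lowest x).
Hull (CCW) = [(-7, -10), (9, -5), (10, 4), (-9, 7)]

Graham scan procedure:
  1. Find the pivot p₀ = point with lowest y (tie → lowest x): (-7, -10).
  2. Sort the remaining points by polar angle around p₀.
  3. Walk through sorted points, maintaining a stack; pop the top while the last three entries make a non-left turn (cross product ≤ 0).
  4. Final stack is the convex hull in CCW order: (-7, -10), (9, -5), (10, 4), (-9, 7).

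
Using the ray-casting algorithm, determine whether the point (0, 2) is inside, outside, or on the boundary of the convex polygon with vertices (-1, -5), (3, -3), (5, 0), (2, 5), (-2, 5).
The point (0, 2) lies strictly inside the polygon

Cast a horizontal ray to the right from the query point and count how many polygon edges it crosses (each edge strictly once or zero times, handled with the usual half-open convention). 
Parity of crossings → odd ⇒ inside.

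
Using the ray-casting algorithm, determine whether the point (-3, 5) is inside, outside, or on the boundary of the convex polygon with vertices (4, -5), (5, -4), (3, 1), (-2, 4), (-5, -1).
The point (-3, 5) lies strictly outside the polygon

Cast a horizontal ray to the right from the query point and count how many polygon edges it crosses (each edge strictly once or zero times, handled with the usual half-open convention). 
Parity of crossings → even ⇒ outside.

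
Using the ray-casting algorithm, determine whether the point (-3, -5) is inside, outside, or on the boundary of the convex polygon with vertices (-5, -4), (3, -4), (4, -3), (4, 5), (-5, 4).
The point (-3, -5) lies strictly outside the polygon

Cast a horizontal ray to the right from the query point and count how many polygon edges it crosses (each edge strictly once or zero times, handled with the usual half-open convention). 
Parity of crossings → even ⇒ outside.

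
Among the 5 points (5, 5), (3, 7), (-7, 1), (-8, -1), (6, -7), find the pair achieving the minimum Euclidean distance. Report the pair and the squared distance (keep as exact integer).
Pair = ((-7, 1), (-8, -1)); squared distance = 5

Compute all C(5, 2) = 10 pairwise squared distances (x_i − x_j)² + (y_i − y_j)². The minimum is 5, attained by the pair ((-7, 1), (-8, -1)).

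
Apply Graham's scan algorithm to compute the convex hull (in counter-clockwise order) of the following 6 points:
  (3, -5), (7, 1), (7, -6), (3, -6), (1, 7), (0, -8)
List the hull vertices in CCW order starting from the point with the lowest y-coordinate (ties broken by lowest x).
Hull (CCW) = [(0, -8), (7, -6), (7, 1), (1, 7)]

Graham scan procedure:
  1. Find the pivot p₀ = point with lowest y (tie → lowest x): (0, -8).
  2. Sort the remaining points by polar angle around p₀.
  3. Walk through sorted points, maintaining a stack; pop the top while the last three entries make a non-left turn (cross product ≤ 0).
  4. Final stack is the convex hull in CCW order: (0, -8), (7, -6), (7, 1), (1, 7).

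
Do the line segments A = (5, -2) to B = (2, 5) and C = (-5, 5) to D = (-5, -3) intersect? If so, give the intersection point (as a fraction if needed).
No (intersection of containing lines falls outside at least one segment)

Parametrize and solve: t = 10/3, s = -49/24. At least one of these is outside [0, 1], so the segments do not intersect.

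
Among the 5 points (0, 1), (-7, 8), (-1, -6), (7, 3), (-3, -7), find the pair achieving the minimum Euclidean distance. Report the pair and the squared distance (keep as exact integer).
Pair = ((-1, -6), (-3, -7)); squared distance = 5

Compute all C(5, 2) = 10 pairwise squared distances (x_i − x_j)² + (y_i − y_j)². The minimum is 5, attained by the pair ((-1, -6), (-3, -7)).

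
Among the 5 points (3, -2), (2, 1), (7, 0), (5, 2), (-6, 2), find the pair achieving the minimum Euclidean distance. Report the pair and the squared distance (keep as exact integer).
Pair = ((7, 0), (5, 2)); squared distance = 8

Compute all C(5, 2) = 10 pairwise squared distances (x_i − x_j)² + (y_i − y_j)². The minimum is 8, attained by the pair ((7, 0), (5, 2)).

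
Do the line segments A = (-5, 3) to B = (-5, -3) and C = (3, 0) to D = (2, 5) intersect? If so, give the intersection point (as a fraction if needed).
No (intersection of containing lines falls outside at least one segment)

Parametrize and solve: t = -37/6, s = 8. At least one of these is outside [0, 1], so the segments do not intersect.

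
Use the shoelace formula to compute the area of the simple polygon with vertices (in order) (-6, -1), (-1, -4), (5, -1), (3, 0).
Area = 22

Shoelace formula: Area = (1/2) |Σ_i (x_i · y_{i+1} − x_{i+1} · y_i)| (indices mod n). Compute each cross term:
  (-6)(-4) − (-1)(-1) = 23
  (-1)(-1) − (5)(-4) = 21
  (5)(0) − (3)(-1) = 3
  (3)(-1) − (-6)(0) = -3
Sum = 44, so (signed) Area = 44/2 = 22, |Area| = 22.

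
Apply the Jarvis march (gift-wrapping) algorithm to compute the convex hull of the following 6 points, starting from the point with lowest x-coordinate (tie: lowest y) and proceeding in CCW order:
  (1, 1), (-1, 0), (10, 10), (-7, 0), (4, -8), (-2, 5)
Hull (CCW) = [(-7, 0), (4, -8), (10, 10), (-2, 5)]

Jarvis march: at each step, from the current hull vertex p, select the next vertex q as the point such that every other point lies strictly to the left of (or on) the directed line p → q. (Equivalently: for every other point r, the cross product (q − p) × (r − p) ≥ 0.)
Starting point (lowest x, tie lowest y): (-7, 0). Wrap until returning to start. Resulting hull: (-7, 0), (4, -8), (10, 10), (-2, 5).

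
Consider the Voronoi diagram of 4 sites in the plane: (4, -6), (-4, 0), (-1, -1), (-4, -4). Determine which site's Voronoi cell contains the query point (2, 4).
Nearest site = (-1, -1)

The Voronoi cell of site s contains exactly those query points closer to s than to any other site. Compute squared distances from q = (2, 4) to each site:
  (-1 − 2)² + (-1 − 4)² = 34
  (-4 − 2)² + (0 − 4)² = 52
  (-4 − 2)² + (-4 − 4)² = 100
  (4 − 2)² + (-6 − 4)² = 104
Minimum is attained by (-1, -1), so q lies in its Voronoi cell.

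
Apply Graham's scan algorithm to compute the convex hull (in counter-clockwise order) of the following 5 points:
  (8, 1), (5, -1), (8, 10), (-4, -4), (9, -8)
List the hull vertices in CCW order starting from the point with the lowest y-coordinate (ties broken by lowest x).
Hull (CCW) = [(9, -8), (8, 10), (-4, -4)]

Graham scan procedure:
  1. Find the pivot p₀ = point with lowest y (tie → lowest x): (9, -8).
  2. Sort the remaining points by polar angle around p₀.
  3. Walk through sorted points, maintaining a stack; pop the top while the last three entries make a non-left turn (cross product ≤ 0).
  4. Final stack is the convex hull in CCW order: (9, -8), (8, 10), (-4, -4).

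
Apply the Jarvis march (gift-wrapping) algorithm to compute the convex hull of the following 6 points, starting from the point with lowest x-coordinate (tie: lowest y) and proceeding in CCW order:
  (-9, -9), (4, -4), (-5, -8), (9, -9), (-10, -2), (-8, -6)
Hull (CCW) = [(-10, -2), (-9, -9), (9, -9), (4, -4)]

Jarvis march: at each step, from the current hull vertex p, select the next vertex q as the point such that every other point lies strictly to the left of (or on) the directed line p → q. (Equivalently: for every other point r, the cross product (q − p) × (r − p) ≥ 0.)
Starting point (lowest x, tie lowest y): (-10, -2). Wrap until returning to start. Resulting hull: (-10, -2), (-9, -9), (9, -9), (4, -4).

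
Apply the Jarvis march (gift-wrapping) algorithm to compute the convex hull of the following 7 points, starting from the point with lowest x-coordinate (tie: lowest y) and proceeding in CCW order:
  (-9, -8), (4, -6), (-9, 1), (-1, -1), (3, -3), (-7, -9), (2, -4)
Hull (CCW) = [(-9, -8), (-7, -9), (4, -6), (3, -3), (-1, -1), (-9, 1)]

Jarvis march: at each step, from the current hull vertex p, select the next vertex q as the point such that every other point lies strictly to the left of (or on) the directed line p → q. (Equivalently: for every other point r, the cross product (q − p) × (r − p) ≥ 0.)
Starting point (lowest x, tie lowest y): (-9, -8). Wrap until returning to start. Resulting hull: (-9, -8), (-7, -9), (4, -6), (3, -3), (-1, -1), (-9, 1).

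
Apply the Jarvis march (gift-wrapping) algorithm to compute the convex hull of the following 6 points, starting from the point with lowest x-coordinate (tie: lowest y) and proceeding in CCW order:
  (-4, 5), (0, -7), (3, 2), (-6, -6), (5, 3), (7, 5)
Hull (CCW) = [(-6, -6), (0, -7), (7, 5), (-4, 5)]

Jarvis march: at each step, from the current hull vertex p, select the next vertex q as the point such that every other point lies strictly to the left of (or on) the directed line p → q. (Equivalently: for every other point r, the cross product (q − p) × (r − p) ≥ 0.)
Starting point (lowest x, tie lowest y): (-6, -6). Wrap until returning to start. Resulting hull: (-6, -6), (0, -7), (7, 5), (-4, 5).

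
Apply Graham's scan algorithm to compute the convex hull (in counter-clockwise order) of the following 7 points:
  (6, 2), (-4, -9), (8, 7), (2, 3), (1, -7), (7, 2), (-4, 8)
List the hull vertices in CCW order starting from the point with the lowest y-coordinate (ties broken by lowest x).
Hull (CCW) = [(-4, -9), (1, -7), (7, 2), (8, 7), (-4, 8)]

Graham scan procedure:
  1. Find the pivot p₀ = point with lowest y (tie → lowest x): (-4, -9).
  2. Sort the remaining points by polar angle around p₀.
  3. Walk through sorted points, maintaining a stack; pop the top while the last three entries make a non-left turn (cross product ≤ 0).
  4. Final stack is the convex hull in CCW order: (-4, -9), (1, -7), (7, 2), (8, 7), (-4, 8).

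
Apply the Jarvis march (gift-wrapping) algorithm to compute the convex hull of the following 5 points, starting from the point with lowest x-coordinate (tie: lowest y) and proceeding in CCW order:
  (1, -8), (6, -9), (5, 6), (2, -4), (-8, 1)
Hull (CCW) = [(-8, 1), (1, -8), (6, -9), (5, 6)]

Jarvis march: at each step, from the current hull vertex p, select the next vertex q as the point such that every other point lies strictly to the left of (or on) the directed line p → q. (Equivalently: for every other point r, the cross product (q − p) × (r − p) ≥ 0.)
Starting point (lowest x, tie lowest y): (-8, 1). Wrap until returning to start. Resulting hull: (-8, 1), (1, -8), (6, -9), (5, 6).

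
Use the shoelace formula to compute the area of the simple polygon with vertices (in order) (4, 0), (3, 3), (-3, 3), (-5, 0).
Area = 45/2

Shoelace formula: Area = (1/2) |Σ_i (x_i · y_{i+1} − x_{i+1} · y_i)| (indices mod n). Compute each cross term:
  (4)(3) − (3)(0) = 12
  (3)(3) − (-3)(3) = 18
  (-3)(0) − (-5)(3) = 15
  (-5)(0) − (4)(0) = 0
Sum = 45, so (signed) Area = 45/2 = 45/2, |Area| = 45/2.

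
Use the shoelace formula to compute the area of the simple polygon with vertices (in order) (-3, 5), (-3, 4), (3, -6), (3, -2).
Area = 15

Shoelace formula: Area = (1/2) |Σ_i (x_i · y_{i+1} − x_{i+1} · y_i)| (indices mod n). Compute each cross term:
  (-3)(4) − (-3)(5) = 3
  (-3)(-6) − (3)(4) = 6
  (3)(-2) − (3)(-6) = 12
  (3)(5) − (-3)(-2) = 9
Sum = 30, so (signed) Area = 30/2 = 15, |Area| = 15.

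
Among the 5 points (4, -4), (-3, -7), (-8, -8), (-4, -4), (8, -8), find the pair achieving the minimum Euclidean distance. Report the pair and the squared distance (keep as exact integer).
Pair = ((-3, -7), (-4, -4)); squared distance = 10

Compute all C(5, 2) = 10 pairwise squared distances (x_i − x_j)² + (y_i − y_j)². The minimum is 10, attained by the pair ((-3, -7), (-4, -4)).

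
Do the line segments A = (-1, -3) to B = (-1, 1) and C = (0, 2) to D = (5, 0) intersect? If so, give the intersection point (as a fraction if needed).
No (intersection of containing lines falls outside at least one segment)

Parametrize and solve: t = 27/20, s = -1/5. At least one of these is outside [0, 1], so the segments do not intersect.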